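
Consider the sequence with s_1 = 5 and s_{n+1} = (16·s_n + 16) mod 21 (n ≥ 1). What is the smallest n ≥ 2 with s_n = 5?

Computing terms: s_1 = 5,  s_2 = 12,  s_3 = 19,  s_4 = 5.
The sequence repeats with period 3.
The value 5 next appears (with n ≥ 2) at s_4.

4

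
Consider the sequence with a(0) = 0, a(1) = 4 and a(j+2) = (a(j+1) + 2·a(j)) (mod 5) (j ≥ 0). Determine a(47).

We have a(0) = 0,  a(1) = 4,  a(2) = 4,  a(3) = 2,  a(4) = 0,  a(5) = 4.
The sequence repeats with period 4.
So a(47) = a(0 + ((47-0) mod 4)) = a(3) = 2.

2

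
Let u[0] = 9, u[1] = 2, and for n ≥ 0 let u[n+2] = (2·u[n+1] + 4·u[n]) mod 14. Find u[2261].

2

Computing terms: u[0] = 9,  u[1] = 2,  u[2] = 12,  u[3] = 4,  u[4] = 0,  u[5] = 2,  u[6] = 4,  u[7] = 2,  u[8] = 6,  u[9] = 6,  u[10] = 8,  u[11] = 12,  u[12] = 0,  u[13] = 6,  u[14] = 12,  u[15] = 6,  u[16] = 4,  u[17] = 4,  u[18] = 10,  u[19] = 8,  u[20] = 0,  u[21] = 4,  u[22] = 8,  u[23] = 4,  u[24] = 12,  u[25] = 12,  u[26] = 2,  u[27] = 10,  u[28] = 0,  u[29] = 12,  u[30] = 10,  u[31] = 12,  u[32] = 8,  u[33] = 8,  u[34] = 6,  u[35] = 2,  u[36] = 0,  u[37] = 8,  u[38] = 2,  u[39] = 8,  u[40] = 10,  u[41] = 10,  u[42] = 4,  u[43] = 6,  u[44] = 0,  u[45] = 10,  u[46] = 6,  u[47] = 10,  u[48] = 2,  u[49] = 2,  u[50] = 12.
Since (u[49], u[50]) = (u[1], u[2]) = (2, 12) (two consecutive terms determine the rest), the sequence is eventually periodic: after a pre-period of length 1 it cycles with period 48.
For n ≥ 1, u[n] depends only on (n - 1) mod 48. (2261 - 1) mod 48 = 4, so u[2261] = u[5] = 2.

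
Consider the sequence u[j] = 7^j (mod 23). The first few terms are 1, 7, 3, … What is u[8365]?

17

Computing terms: u[0] = 1, u[1] = 7, u[2] = 3, u[3] = 21, u[4] = 9, u[5] = 17, u[6] = 4, u[7] = 5, u[8] = 12, u[9] = 15, u[10] = 13, u[11] = 22, u[12] = 16, u[13] = 20, u[14] = 2, u[15] = 14, u[16] = 6, u[17] = 19, u[18] = 18, u[19] = 11, u[20] = 8, u[21] = 10, u[22] = 1.
Since u[22] = u[0] = 1, the sequence is periodic with period 22.
So u[8365] = u[0 + ((8365-0) mod 22)] = u[5] = 17.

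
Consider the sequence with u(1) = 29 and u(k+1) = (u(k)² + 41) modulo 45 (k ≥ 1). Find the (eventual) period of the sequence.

Listing terms: u(1) = 29; u(2) = 27; u(3) = 5; u(4) = 21; u(5) = 32; u(6) = 30; u(7) = 41; u(8) = 12; u(9) = 5.
Since u(9) = u(3) = 5, the sequence is eventually periodic: after a pre-period of length 2 it cycles with period 6.

6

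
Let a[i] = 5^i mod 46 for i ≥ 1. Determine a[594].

Listing terms: a[1] = 5,  a[2] = 25,  a[3] = 33,  a[4] = 27,  a[5] = 43,  a[6] = 31,  a[7] = 17,  a[8] = 39,  a[9] = 11,  a[10] = 9,  a[11] = 45,  a[12] = 41,  a[13] = 21,  a[14] = 13,  a[15] = 19,  a[16] = 3,  a[17] = 15,  a[18] = 29,  a[19] = 7,  a[20] = 35,  a[21] = 37,  a[22] = 1,  a[23] = 5.
Since a[23] = a[1] = 5, the sequence is periodic with period 22.
(594 - 1) mod 22 = 21, so a[594] = a[22] = 1.

1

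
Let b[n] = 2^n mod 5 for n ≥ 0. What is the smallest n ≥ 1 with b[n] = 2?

1

We have b[0] = 1, b[1] = 2, b[2] = 4, b[3] = 3, b[4] = 1.
Since b[4] = b[0] = 1, the sequence is periodic with period 4.
The value 2 first appears (with n ≥ 1) at b[1].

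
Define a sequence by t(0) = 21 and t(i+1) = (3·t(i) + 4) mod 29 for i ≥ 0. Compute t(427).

Listing terms: t(0) = 21,  t(1) = 9,  t(2) = 2,  t(3) = 10,  t(4) = 5,  t(5) = 19,  t(6) = 3,  t(7) = 13,  t(8) = 14,  t(9) = 17,  t(10) = 26,  t(11) = 24,  t(12) = 18,  t(13) = 0,  t(14) = 4,  t(15) = 16,  t(16) = 23,  t(17) = 15,  t(18) = 20,  t(19) = 6,  t(20) = 22,  t(21) = 12,  t(22) = 11,  t(23) = 8,  t(24) = 28,  t(25) = 1,  t(26) = 7,  t(27) = 25,  t(28) = 21.
Since t(28) = t(0) = 21, the sequence is periodic with period 28.
So t(427) = t(0 + ((427-0) mod 28)) = t(7) = 13.

13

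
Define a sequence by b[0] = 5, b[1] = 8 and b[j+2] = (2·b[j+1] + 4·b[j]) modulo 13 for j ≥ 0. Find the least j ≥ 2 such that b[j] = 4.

Computing terms: b[0] = 5, b[1] = 8, b[2] = 10, b[3] = 0, b[4] = 1, b[5] = 2, b[6] = 8, b[7] = 11, b[8] = 2, b[9] = 9, b[10] = 0, b[11] = 10, b[12] = 7, b[13] = 2, b[14] = 6, b[15] = 7, b[16] = 12, b[17] = 0, b[18] = 9, b[19] = 5, b[20] = 7, b[21] = 8, b[22] = 5, b[23] = 3, b[24] = 0, b[25] = 12, b[26] = 11, b[27] = 5, b[28] = 2, b[29] = 11, b[30] = 4, b[31] = 0, b[32] = 3, b[33] = 6, b[34] = 11, b[35] = 7, b[36] = 6, b[37] = 1, b[38] = 0, b[39] = 4, b[40] = 8, b[41] = 6, b[42] = 5, b[43] = 8.
Since (b[42], b[43]) = (b[0], b[1]) = (5, 8) (two consecutive terms determine the rest), the sequence is periodic with period 42.
The value 4 first appears (with j ≥ 2) at b[30].

30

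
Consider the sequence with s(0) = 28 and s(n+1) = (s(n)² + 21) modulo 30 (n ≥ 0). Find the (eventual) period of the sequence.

6

s(0) = 28,  s(1) = 25,  s(2) = 16,  s(3) = 7,  s(4) = 10,  s(5) = 1,  s(6) = 22,  s(7) = 25.
Since s(7) = s(1) = 25, the sequence is eventually periodic: after a pre-period of length 1 it cycles with period 6.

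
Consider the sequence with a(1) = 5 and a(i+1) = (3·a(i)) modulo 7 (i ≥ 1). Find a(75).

3

We have a(1) = 5,  a(2) = 1,  a(3) = 3,  a(4) = 2,  a(5) = 6,  a(6) = 4,  a(7) = 5.
The sequence repeats with period 6.
So a(75) = a(1 + ((75-1) mod 6)) = a(3) = 3.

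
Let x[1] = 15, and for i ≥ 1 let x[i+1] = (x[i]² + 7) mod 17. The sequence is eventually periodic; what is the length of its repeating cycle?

3

Computing terms: x[1] = 15,  x[2] = 11,  x[3] = 9,  x[4] = 3,  x[5] = 16,  x[6] = 8,  x[7] = 3.
Since x[7] = x[4] = 3, the sequence is eventually periodic: after a pre-period of length 3 it cycles with period 3.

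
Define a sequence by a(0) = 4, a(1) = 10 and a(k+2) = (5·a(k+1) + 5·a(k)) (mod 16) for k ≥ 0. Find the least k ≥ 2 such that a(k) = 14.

a(0) = 4; a(1) = 10; a(2) = 6; a(3) = 0; a(4) = 14; a(5) = 6; a(6) = 4; a(7) = 2; a(8) = 14; a(9) = 0; a(10) = 6; a(11) = 14; a(12) = 4; a(13) = 10.
Since (a(12), a(13)) = (a(0), a(1)) = (4, 10) (two consecutive terms determine the rest), the sequence is periodic with period 12.
The value 14 first appears (with k ≥ 2) at a(4).

4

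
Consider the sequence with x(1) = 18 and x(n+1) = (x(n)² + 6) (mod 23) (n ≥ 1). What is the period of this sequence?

We have x(1) = 18,  x(2) = 8,  x(3) = 1,  x(4) = 7,  x(5) = 9,  x(6) = 18.
Since x(6) = x(1) = 18, the sequence is periodic with period 5.

5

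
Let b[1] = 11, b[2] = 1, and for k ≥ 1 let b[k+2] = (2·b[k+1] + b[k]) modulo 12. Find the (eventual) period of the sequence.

8

Listing terms: b[1] = 11,  b[2] = 1,  b[3] = 1,  b[4] = 3,  b[5] = 7,  b[6] = 5,  b[7] = 5,  b[8] = 3,  b[9] = 11,  b[10] = 1.
Since (b[9], b[10]) = (b[1], b[2]) = (11, 1) (two consecutive terms determine the rest), the sequence is periodic with period 8.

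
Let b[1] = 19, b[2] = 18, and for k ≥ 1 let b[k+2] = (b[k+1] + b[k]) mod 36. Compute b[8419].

We have b[1] = 19, b[2] = 18, b[3] = 1, b[4] = 19, b[5] = 20, b[6] = 3, b[7] = 23, b[8] = 26, b[9] = 13, b[10] = 3, b[11] = 16, b[12] = 19, b[13] = 35, b[14] = 18, b[15] = 17, b[16] = 35, b[17] = 16, b[18] = 15, b[19] = 31, b[20] = 10, b[21] = 5, b[22] = 15, b[23] = 20, b[24] = 35, b[25] = 19, b[26] = 18.
The sequence repeats with period 24.
So b[8419] = b[1 + ((8419-1) mod 24)] = b[19] = 31.

31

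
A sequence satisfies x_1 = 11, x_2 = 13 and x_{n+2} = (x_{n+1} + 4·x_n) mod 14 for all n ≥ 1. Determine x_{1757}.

Listing terms: x_1 = 11, x_2 = 13, x_3 = 1, x_4 = 11, x_5 = 1, x_6 = 3, x_7 = 7, x_8 = 5, x_9 = 5, x_{10} = 11, x_{11} = 3, x_{12} = 5, x_{13} = 3, x_{14} = 9, x_{15} = 7, x_{16} = 1, x_{17} = 1, x_{18} = 5, x_{19} = 9, x_{20} = 1, x_{21} = 9, x_{22} = 13, x_{23} = 7, x_{24} = 3, x_{25} = 3, x_{26} = 1, x_{27} = 13, x_{28} = 3, x_{29} = 13, x_{30} = 11, x_{31} = 7, x_{32} = 9, x_{33} = 9, x_{34} = 3, x_{35} = 11, x_{36} = 9, x_{37} = 11, x_{38} = 5, x_{39} = 7, x_{40} = 13, x_{41} = 13, x_{42} = 9, x_{43} = 5, x_{44} = 13, x_{45} = 5, x_{46} = 1, x_{47} = 7, x_{48} = 11, x_{49} = 11, x_{50} = 13.
Since (x_{49}, x_{50}) = (x_1, x_2) = (11, 13) (two consecutive terms determine the rest), the sequence is periodic with period 48.
(1757 - 1) mod 48 = 28, so x_{1757} = x_{29} = 13.

13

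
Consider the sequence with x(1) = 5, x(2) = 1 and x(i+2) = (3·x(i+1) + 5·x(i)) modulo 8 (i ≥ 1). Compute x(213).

Computing terms: x(1) = 5, x(2) = 1, x(3) = 4, x(4) = 1, x(5) = 7, x(6) = 2, x(7) = 1, x(8) = 5, x(9) = 4, x(10) = 5, x(11) = 3, x(12) = 2, x(13) = 5, x(14) = 1.
Since (x(13), x(14)) = (x(1), x(2)) = (5, 1) (two consecutive terms determine the rest), the sequence is periodic with period 12.
So x(213) = x(1 + ((213-1) mod 12)) = x(9) = 4.

4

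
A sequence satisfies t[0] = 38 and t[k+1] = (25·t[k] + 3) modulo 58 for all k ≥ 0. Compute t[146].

42

t[0] = 38, t[1] = 25, t[2] = 48, t[3] = 43, t[4] = 34, t[5] = 41, t[6] = 42, t[7] = 9, t[8] = 54, t[9] = 19, t[10] = 14, t[11] = 5, t[12] = 12, t[13] = 13, t[14] = 38.
The sequence repeats with period 14.
(146 - 0) mod 14 = 6, so t[146] = t[6] = 42.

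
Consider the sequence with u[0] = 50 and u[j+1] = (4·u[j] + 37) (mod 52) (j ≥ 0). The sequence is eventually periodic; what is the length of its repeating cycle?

6

We have u[0] = 50,  u[1] = 29,  u[2] = 49,  u[3] = 25,  u[4] = 33,  u[5] = 13,  u[6] = 37,  u[7] = 29.
Since u[7] = u[1] = 29, the sequence is eventually periodic: after a pre-period of length 1 it cycles with period 6.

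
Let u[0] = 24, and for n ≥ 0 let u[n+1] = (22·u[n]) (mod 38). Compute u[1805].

18

Listing terms: u[0] = 24, u[1] = 34, u[2] = 26, u[3] = 2, u[4] = 6, u[5] = 18, u[6] = 16, u[7] = 10, u[8] = 30, u[9] = 14, u[10] = 4, u[11] = 12, u[12] = 36, u[13] = 32, u[14] = 20, u[15] = 22, u[16] = 28, u[17] = 8, u[18] = 24.
The sequence repeats with period 18.
So u[1805] = u[0 + ((1805-0) mod 18)] = u[5] = 18.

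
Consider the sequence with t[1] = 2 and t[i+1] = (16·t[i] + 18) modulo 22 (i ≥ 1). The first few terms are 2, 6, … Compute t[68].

4

Computing terms: t[1] = 2,  t[2] = 6,  t[3] = 4,  t[4] = 16,  t[5] = 10,  t[6] = 2.
Since t[6] = t[1] = 2, the sequence is periodic with period 5.
(68 - 1) mod 5 = 2, so t[68] = t[3] = 4.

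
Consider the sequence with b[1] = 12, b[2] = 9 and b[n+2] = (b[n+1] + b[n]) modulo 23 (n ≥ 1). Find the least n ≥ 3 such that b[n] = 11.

17

b[1] = 12,  b[2] = 9,  b[3] = 21,  b[4] = 7,  b[5] = 5,  b[6] = 12,  b[7] = 17,  b[8] = 6,  b[9] = 0,  b[10] = 6,  b[11] = 6,  b[12] = 12,  b[13] = 18,  b[14] = 7,  b[15] = 2,  b[16] = 9,  b[17] = 11,  b[18] = 20,  b[19] = 8,  b[20] = 5,  b[21] = 13,  b[22] = 18,  b[23] = 8,  b[24] = 3,  b[25] = 11,  b[26] = 14,  b[27] = 2,  b[28] = 16,  b[29] = 18,  b[30] = 11,  b[31] = 6,  b[32] = 17,  b[33] = 0,  b[34] = 17,  b[35] = 17,  b[36] = 11,  b[37] = 5,  b[38] = 16,  b[39] = 21,  b[40] = 14,  b[41] = 12,  b[42] = 3,  b[43] = 15,  b[44] = 18,  b[45] = 10,  b[46] = 5,  b[47] = 15,  b[48] = 20,  b[49] = 12,  b[50] = 9.
The sequence repeats with period 48.
The value 11 first appears (with n ≥ 3) at b[17].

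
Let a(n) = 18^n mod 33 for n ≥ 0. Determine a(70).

12

We have a(0) = 1, a(1) = 18, a(2) = 27, a(3) = 24, a(4) = 3, a(5) = 21, a(6) = 15, a(7) = 6, a(8) = 9, a(9) = 30, a(10) = 12, a(11) = 18.
Since a(11) = a(1) = 18, the sequence is eventually periodic: after a pre-period of length 1 it cycles with period 10.
For n ≥ 1, a(n) depends only on (n - 1) mod 10. (70 - 1) mod 10 = 9, so a(70) = a(10) = 12.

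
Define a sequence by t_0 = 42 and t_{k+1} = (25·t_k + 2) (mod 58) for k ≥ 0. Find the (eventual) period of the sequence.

7

Computing terms: t_0 = 42; t_1 = 8; t_2 = 28; t_3 = 6; t_4 = 36; t_5 = 32; t_6 = 48; t_7 = 42.
Since t_7 = t_0 = 42, the sequence is periodic with period 7.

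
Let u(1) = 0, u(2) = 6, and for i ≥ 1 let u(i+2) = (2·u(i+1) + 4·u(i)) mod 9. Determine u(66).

We have u(1) = 0,  u(2) = 6,  u(3) = 3,  u(4) = 3,  u(5) = 0,  u(6) = 3,  u(7) = 6,  u(8) = 6,  u(9) = 0,  u(10) = 6.
The sequence repeats with period 8.
(66 - 1) mod 8 = 1, so u(66) = u(2) = 6.

6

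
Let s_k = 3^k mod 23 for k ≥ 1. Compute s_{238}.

2

We have s_1 = 3, s_2 = 9, s_3 = 4, s_4 = 12, s_5 = 13, s_6 = 16, s_7 = 2, s_8 = 6, s_9 = 18, s_{10} = 8, s_{11} = 1, s_{12} = 3.
The sequence repeats with period 11.
(238 - 1) mod 11 = 6, so s_{238} = s_7 = 2.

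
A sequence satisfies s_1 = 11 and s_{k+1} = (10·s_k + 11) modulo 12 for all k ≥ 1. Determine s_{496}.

s_1 = 11; s_2 = 1; s_3 = 9; s_4 = 5; s_5 = 1.
Since s_5 = s_2 = 1, the sequence is eventually periodic: after a pre-period of length 1 it cycles with period 3.
For k ≥ 2, s_k depends only on (k - 2) mod 3. (496 - 2) mod 3 = 2, so s_{496} = s_4 = 5.

5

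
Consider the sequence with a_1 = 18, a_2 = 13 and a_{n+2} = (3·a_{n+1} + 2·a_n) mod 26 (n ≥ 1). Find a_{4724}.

a_1 = 18; a_2 = 13; a_3 = 23; a_4 = 17; a_5 = 19; a_6 = 13; a_7 = 25; a_8 = 23; a_9 = 15; a_{10} = 13; a_{11} = 17; a_{12} = 25; a_{13} = 5; a_{14} = 13; a_{15} = 23.
Since (a_{14}, a_{15}) = (a_2, a_3) = (13, 23) (two consecutive terms determine the rest), the sequence is eventually periodic: after a pre-period of length 1 it cycles with period 12.
For n ≥ 2, a_n depends only on (n - 2) mod 12. (4724 - 2) mod 12 = 6, so a_{4724} = a_8 = 23.

23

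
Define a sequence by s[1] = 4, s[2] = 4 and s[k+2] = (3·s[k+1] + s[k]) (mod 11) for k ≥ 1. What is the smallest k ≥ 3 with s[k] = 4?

9

We have s[1] = 4; s[2] = 4; s[3] = 5; s[4] = 8; s[5] = 7; s[6] = 7; s[7] = 6; s[8] = 3; s[9] = 4; s[10] = 4.
Since (s[9], s[10]) = (s[1], s[2]) = (4, 4) (two consecutive terms determine the rest), the sequence is periodic with period 8.
The value 4 next appears (with k ≥ 3) at s[9].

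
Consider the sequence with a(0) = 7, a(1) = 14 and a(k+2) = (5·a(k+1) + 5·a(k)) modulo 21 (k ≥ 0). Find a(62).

0

We have a(0) = 7; a(1) = 14; a(2) = 0; a(3) = 7; a(4) = 14.
The sequence repeats with period 3.
So a(62) = a(0 + ((62-0) mod 3)) = a(2) = 0.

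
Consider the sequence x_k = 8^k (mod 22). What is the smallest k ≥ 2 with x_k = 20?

2

x_1 = 8,  x_2 = 20,  x_3 = 6,  x_4 = 4,  x_5 = 10,  x_6 = 14,  x_7 = 2,  x_8 = 16,  x_9 = 18,  x_{10} = 12,  x_{11} = 8.
The sequence repeats with period 10.
The value 20 first appears (with k ≥ 2) at x_2.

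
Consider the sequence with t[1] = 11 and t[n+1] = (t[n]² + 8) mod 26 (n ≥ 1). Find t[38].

25

t[1] = 11,  t[2] = 25,  t[3] = 9,  t[4] = 11.
The sequence repeats with period 3.
So t[38] = t[1 + ((38-1) mod 3)] = t[2] = 25.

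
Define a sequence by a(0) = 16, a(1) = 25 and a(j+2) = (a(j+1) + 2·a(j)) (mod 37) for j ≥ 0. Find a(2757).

24

a(0) = 16,  a(1) = 25,  a(2) = 20,  a(3) = 33,  a(4) = 36,  a(5) = 28,  a(6) = 26,  a(7) = 8,  a(8) = 23,  a(9) = 2,  a(10) = 11,  a(11) = 15,  a(12) = 0,  a(13) = 30,  a(14) = 30,  a(15) = 16,  a(16) = 2,  a(17) = 34,  a(18) = 1,  a(19) = 32,  a(20) = 34,  a(21) = 24,  a(22) = 18,  a(23) = 29,  a(24) = 28,  a(25) = 12,  a(26) = 31,  a(27) = 18,  a(28) = 6,  a(29) = 5,  a(30) = 17,  a(31) = 27,  a(32) = 24,  a(33) = 4,  a(34) = 15,  a(35) = 23,  a(36) = 16,  a(37) = 25.
The sequence repeats with period 36.
So a(2757) = a(0 + ((2757-0) mod 36)) = a(21) = 24.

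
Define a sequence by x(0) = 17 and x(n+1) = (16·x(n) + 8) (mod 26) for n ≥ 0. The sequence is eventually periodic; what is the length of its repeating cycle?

Computing terms: x(0) = 17,  x(1) = 20,  x(2) = 16,  x(3) = 4,  x(4) = 20.
Since x(4) = x(1) = 20, the sequence is eventually periodic: after a pre-period of length 1 it cycles with period 3.

3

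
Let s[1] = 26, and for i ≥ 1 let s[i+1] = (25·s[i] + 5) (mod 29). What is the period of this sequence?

We have s[1] = 26, s[2] = 17, s[3] = 24, s[4] = 25, s[5] = 21, s[6] = 8, s[7] = 2, s[8] = 26.
Since s[8] = s[1] = 26, the sequence is periodic with period 7.

7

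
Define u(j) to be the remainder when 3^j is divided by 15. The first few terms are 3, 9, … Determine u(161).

We have u(1) = 3,  u(2) = 9,  u(3) = 12,  u(4) = 6,  u(5) = 3.
Since u(5) = u(1) = 3, the sequence is periodic with period 4.
(161 - 1) mod 4 = 0, so u(161) = u(1) = 3.

3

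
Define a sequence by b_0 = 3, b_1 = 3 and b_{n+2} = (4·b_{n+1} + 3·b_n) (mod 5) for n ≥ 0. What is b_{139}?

4

Computing terms: b_0 = 3, b_1 = 3, b_2 = 1, b_3 = 3, b_4 = 0, b_5 = 4, b_6 = 1, b_7 = 1, b_8 = 2, b_9 = 1, b_{10} = 0, b_{11} = 3, b_{12} = 2, b_{13} = 2, b_{14} = 4, b_{15} = 2, b_{16} = 0, b_{17} = 1, b_{18} = 4, b_{19} = 4, b_{20} = 3, b_{21} = 4, b_{22} = 0, b_{23} = 2, b_{24} = 3, b_{25} = 3.
Since (b_{24}, b_{25}) = (b_0, b_1) = (3, 3) (two consecutive terms determine the rest), the sequence is periodic with period 24.
So b_{139} = b_{0 + ((139-0) mod 24)} = b_{19} = 4.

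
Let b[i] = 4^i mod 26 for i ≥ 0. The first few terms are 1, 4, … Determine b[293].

10

We have b[0] = 1, b[1] = 4, b[2] = 16, b[3] = 12, b[4] = 22, b[5] = 10, b[6] = 14, b[7] = 4.
Since b[7] = b[1] = 4, the sequence is eventually periodic: after a pre-period of length 1 it cycles with period 6.
For i ≥ 1, b[i] depends only on (i - 1) mod 6. (293 - 1) mod 6 = 4, so b[293] = b[5] = 10.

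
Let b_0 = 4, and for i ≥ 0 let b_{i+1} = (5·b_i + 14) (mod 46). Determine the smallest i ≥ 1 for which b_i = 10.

We have b_0 = 4; b_1 = 34; b_2 = 0; b_3 = 14; b_4 = 38; b_5 = 20; b_6 = 22; b_7 = 32; b_8 = 36; b_9 = 10; b_{10} = 18; b_{11} = 12; b_{12} = 28; b_{13} = 16; b_{14} = 2; b_{15} = 24; b_{16} = 42; b_{17} = 40; b_{18} = 30; b_{19} = 26; b_{20} = 6; b_{21} = 44; b_{22} = 4.
Since b_{22} = b_0 = 4, the sequence is periodic with period 22.
The value 10 first appears (with i ≥ 1) at b_9.

9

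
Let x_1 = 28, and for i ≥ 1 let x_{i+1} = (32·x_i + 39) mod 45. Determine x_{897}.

x_1 = 28; x_2 = 35; x_3 = 34; x_4 = 2; x_5 = 13; x_6 = 5; x_7 = 19; x_8 = 17; x_9 = 43; x_{10} = 20; x_{11} = 4; x_{12} = 32; x_{13} = 28.
Since x_{13} = x_1 = 28, the sequence is periodic with period 12.
(897 - 1) mod 12 = 8, so x_{897} = x_9 = 43.

43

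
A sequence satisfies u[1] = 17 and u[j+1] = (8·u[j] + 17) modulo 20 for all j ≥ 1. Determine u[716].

Listing terms: u[1] = 17; u[2] = 13; u[3] = 1; u[4] = 5; u[5] = 17.
Since u[5] = u[1] = 17, the sequence is periodic with period 4.
(716 - 1) mod 4 = 3, so u[716] = u[4] = 5.

5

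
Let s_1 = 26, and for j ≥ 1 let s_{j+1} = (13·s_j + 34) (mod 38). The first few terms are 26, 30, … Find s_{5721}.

s_1 = 26; s_2 = 30; s_3 = 6; s_4 = 36; s_5 = 8; s_6 = 24; s_7 = 4; s_8 = 10; s_9 = 12; s_{10} = 0; s_{11} = 34; s_{12} = 20; s_{13} = 28; s_{14} = 18; s_{15} = 2; s_{16} = 22; s_{17} = 16; s_{18} = 14; s_{19} = 26.
Since s_{19} = s_1 = 26, the sequence is periodic with period 18.
(5721 - 1) mod 18 = 14, so s_{5721} = s_{15} = 2.

2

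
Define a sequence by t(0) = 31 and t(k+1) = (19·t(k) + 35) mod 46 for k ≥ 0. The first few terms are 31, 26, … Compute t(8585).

18

Listing terms: t(0) = 31, t(1) = 26, t(2) = 23, t(3) = 12, t(4) = 33, t(5) = 18, t(6) = 9, t(7) = 22, t(8) = 39, t(9) = 40, t(10) = 13, t(11) = 6, t(12) = 11, t(13) = 14, t(14) = 25, t(15) = 4, t(16) = 19, t(17) = 28, t(18) = 15, t(19) = 44, t(20) = 43, t(21) = 24, t(22) = 31.
The sequence repeats with period 22.
So t(8585) = t(0 + ((8585-0) mod 22)) = t(5) = 18.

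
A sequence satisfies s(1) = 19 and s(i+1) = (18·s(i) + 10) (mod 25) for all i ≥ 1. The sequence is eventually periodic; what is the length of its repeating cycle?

Computing terms: s(1) = 19; s(2) = 2; s(3) = 21; s(4) = 13; s(5) = 19.
Since s(5) = s(1) = 19, the sequence is periodic with period 4.

4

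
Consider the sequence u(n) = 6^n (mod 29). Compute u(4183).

Computing terms: u(1) = 6, u(2) = 7, u(3) = 13, u(4) = 20, u(5) = 4, u(6) = 24, u(7) = 28, u(8) = 23, u(9) = 22, u(10) = 16, u(11) = 9, u(12) = 25, u(13) = 5, u(14) = 1, u(15) = 6.
The sequence repeats with period 14.
(4183 - 1) mod 14 = 10, so u(4183) = u(11) = 9.

9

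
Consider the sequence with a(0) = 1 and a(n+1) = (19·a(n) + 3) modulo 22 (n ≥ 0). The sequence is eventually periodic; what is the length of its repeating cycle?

Listing terms: a(0) = 1, a(1) = 0, a(2) = 3, a(3) = 16, a(4) = 21, a(5) = 6, a(6) = 7, a(7) = 4, a(8) = 13, a(9) = 8, a(10) = 1.
The sequence repeats with period 10.

10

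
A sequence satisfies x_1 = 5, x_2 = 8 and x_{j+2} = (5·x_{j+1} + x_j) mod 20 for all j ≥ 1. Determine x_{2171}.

We have x_1 = 5; x_2 = 8; x_3 = 5; x_4 = 13; x_5 = 10; x_6 = 3; x_7 = 5; x_8 = 8.
Since (x_7, x_8) = (x_1, x_2) = (5, 8) (two consecutive terms determine the rest), the sequence is periodic with period 6.
(2171 - 1) mod 6 = 4, so x_{2171} = x_5 = 10.

10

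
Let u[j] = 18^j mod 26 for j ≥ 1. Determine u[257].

18

Computing terms: u[1] = 18, u[2] = 12, u[3] = 8, u[4] = 14, u[5] = 18.
The sequence repeats with period 4.
So u[257] = u[1 + ((257-1) mod 4)] = u[1] = 18.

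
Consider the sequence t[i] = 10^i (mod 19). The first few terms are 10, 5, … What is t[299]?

t[1] = 10, t[2] = 5, t[3] = 12, t[4] = 6, t[5] = 3, t[6] = 11, t[7] = 15, t[8] = 17, t[9] = 18, t[10] = 9, t[11] = 14, t[12] = 7, t[13] = 13, t[14] = 16, t[15] = 8, t[16] = 4, t[17] = 2, t[18] = 1, t[19] = 10.
The sequence repeats with period 18.
(299 - 1) mod 18 = 10, so t[299] = t[11] = 14.

14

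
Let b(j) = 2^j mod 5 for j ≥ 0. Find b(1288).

We have b(0) = 1,  b(1) = 2,  b(2) = 4,  b(3) = 3,  b(4) = 1.
Since b(4) = b(0) = 1, the sequence is periodic with period 4.
(1288 - 0) mod 4 = 0, so b(1288) = b(0) = 1.

1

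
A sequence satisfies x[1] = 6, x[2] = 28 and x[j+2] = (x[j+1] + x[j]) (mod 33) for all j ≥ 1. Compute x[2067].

Computing terms: x[1] = 6,  x[2] = 28,  x[3] = 1,  x[4] = 29,  x[5] = 30,  x[6] = 26,  x[7] = 23,  x[8] = 16,  x[9] = 6,  x[10] = 22,  x[11] = 28,  x[12] = 17,  x[13] = 12,  x[14] = 29,  x[15] = 8,  x[16] = 4,  x[17] = 12,  x[18] = 16,  x[19] = 28,  x[20] = 11,  x[21] = 6,  x[22] = 17,  x[23] = 23,  x[24] = 7,  x[25] = 30,  x[26] = 4,  x[27] = 1,  x[28] = 5,  x[29] = 6,  x[30] = 11,  x[31] = 17,  x[32] = 28,  x[33] = 12,  x[34] = 7,  x[35] = 19,  x[36] = 26,  x[37] = 12,  x[38] = 5,  x[39] = 17,  x[40] = 22,  x[41] = 6,  x[42] = 28.
The sequence repeats with period 40.
(2067 - 1) mod 40 = 26, so x[2067] = x[27] = 1.

1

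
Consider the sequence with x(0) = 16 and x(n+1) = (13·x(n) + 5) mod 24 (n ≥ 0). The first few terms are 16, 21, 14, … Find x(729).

13

We have x(0) = 16,  x(1) = 21,  x(2) = 14,  x(3) = 19,  x(4) = 12,  x(5) = 17,  x(6) = 10,  x(7) = 15,  x(8) = 8,  x(9) = 13,  x(10) = 6,  x(11) = 11,  x(12) = 4,  x(13) = 9,  x(14) = 2,  x(15) = 7,  x(16) = 0,  x(17) = 5,  x(18) = 22,  x(19) = 3,  x(20) = 20,  x(21) = 1,  x(22) = 18,  x(23) = 23,  x(24) = 16.
The sequence repeats with period 24.
So x(729) = x(0 + ((729-0) mod 24)) = x(9) = 13.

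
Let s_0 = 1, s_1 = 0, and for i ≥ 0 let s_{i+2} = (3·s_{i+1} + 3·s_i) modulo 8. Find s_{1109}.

7

s_0 = 1; s_1 = 0; s_2 = 3; s_3 = 1; s_4 = 4; s_5 = 7; s_6 = 1; s_7 = 0.
Since (s_6, s_7) = (s_0, s_1) = (1, 0) (two consecutive terms determine the rest), the sequence is periodic with period 6.
So s_{1109} = s_{0 + ((1109-0) mod 6)} = s_5 = 7.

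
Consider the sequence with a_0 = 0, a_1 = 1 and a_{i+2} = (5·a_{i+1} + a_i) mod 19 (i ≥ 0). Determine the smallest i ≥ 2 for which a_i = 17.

5

We have a_0 = 0,  a_1 = 1,  a_2 = 5,  a_3 = 7,  a_4 = 2,  a_5 = 17,  a_6 = 11,  a_7 = 15,  a_8 = 10,  a_9 = 8,  a_{10} = 12,  a_{11} = 11,  a_{12} = 10,  a_{13} = 4,  a_{14} = 11,  a_{15} = 2,  a_{16} = 2,  a_{17} = 12,  a_{18} = 5,  a_{19} = 18,  a_{20} = 0,  a_{21} = 18,  a_{22} = 14,  a_{23} = 12,  a_{24} = 17,  a_{25} = 2,  a_{26} = 8,  a_{27} = 4,  a_{28} = 9,  a_{29} = 11,  a_{30} = 7,  a_{31} = 8,  a_{32} = 9,  a_{33} = 15,  a_{34} = 8,  a_{35} = 17,  a_{36} = 17,  a_{37} = 7,  a_{38} = 14,  a_{39} = 1,  a_{40} = 0,  a_{41} = 1.
Since (a_{40}, a_{41}) = (a_0, a_1) = (0, 1) (two consecutive terms determine the rest), the sequence is periodic with period 40.
The value 17 first appears (with i ≥ 2) at a_5.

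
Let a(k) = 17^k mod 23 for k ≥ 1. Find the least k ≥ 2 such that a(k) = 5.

a(1) = 17,  a(2) = 13,  a(3) = 14,  a(4) = 8,  a(5) = 21,  a(6) = 12,  a(7) = 20,  a(8) = 18,  a(9) = 7,  a(10) = 4,  a(11) = 22,  a(12) = 6,  a(13) = 10,  a(14) = 9,  a(15) = 15,  a(16) = 2,  a(17) = 11,  a(18) = 3,  a(19) = 5,  a(20) = 16,  a(21) = 19,  a(22) = 1,  a(23) = 17.
Since a(23) = a(1) = 17, the sequence is periodic with period 22.
The value 5 first appears (with k ≥ 2) at a(19).

19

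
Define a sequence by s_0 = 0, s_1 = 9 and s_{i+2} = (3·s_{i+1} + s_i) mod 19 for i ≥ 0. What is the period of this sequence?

40

Listing terms: s_0 = 0,  s_1 = 9,  s_2 = 8,  s_3 = 14,  s_4 = 12,  s_5 = 12,  s_6 = 10,  s_7 = 4,  s_8 = 3,  s_9 = 13,  s_{10} = 4,  s_{11} = 6,  s_{12} = 3,  s_{13} = 15,  s_{14} = 10,  s_{15} = 7,  s_{16} = 12,  s_{17} = 5,  s_{18} = 8,  s_{19} = 10,  s_{20} = 0,  s_{21} = 10,  s_{22} = 11,  s_{23} = 5,  s_{24} = 7,  s_{25} = 7,  s_{26} = 9,  s_{27} = 15,  s_{28} = 16,  s_{29} = 6,  s_{30} = 15,  s_{31} = 13,  s_{32} = 16,  s_{33} = 4,  s_{34} = 9,  s_{35} = 12,  s_{36} = 7,  s_{37} = 14,  s_{38} = 11,  s_{39} = 9,  s_{40} = 0,  s_{41} = 9.
The sequence repeats with period 40.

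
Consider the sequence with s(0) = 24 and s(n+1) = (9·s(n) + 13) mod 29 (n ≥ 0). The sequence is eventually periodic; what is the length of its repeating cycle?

14

s(0) = 24; s(1) = 26; s(2) = 15; s(3) = 3; s(4) = 11; s(5) = 25; s(6) = 6; s(7) = 9; s(8) = 7; s(9) = 18; s(10) = 1; s(11) = 22; s(12) = 8; s(13) = 27; s(14) = 24.
The sequence repeats with period 14.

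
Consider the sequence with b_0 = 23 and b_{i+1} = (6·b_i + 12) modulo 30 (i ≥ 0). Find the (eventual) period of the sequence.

5

We have b_0 = 23,  b_1 = 0,  b_2 = 12,  b_3 = 24,  b_4 = 6,  b_5 = 18,  b_6 = 0.
Since b_6 = b_1 = 0, the sequence is eventually periodic: after a pre-period of length 1 it cycles with period 5.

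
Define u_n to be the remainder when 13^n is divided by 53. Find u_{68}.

24

We have u_0 = 1, u_1 = 13, u_2 = 10, u_3 = 24, u_4 = 47, u_5 = 28, u_6 = 46, u_7 = 15, u_8 = 36, u_9 = 44, u_{10} = 42, u_{11} = 16, u_{12} = 49, u_{13} = 1.
Since u_{13} = u_0 = 1, the sequence is periodic with period 13.
So u_{68} = u_{0 + ((68-0) mod 13)} = u_3 = 24.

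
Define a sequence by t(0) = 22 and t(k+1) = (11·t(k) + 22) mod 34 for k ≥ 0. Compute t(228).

t(0) = 22; t(1) = 26; t(2) = 2; t(3) = 10; t(4) = 30; t(5) = 12; t(6) = 18; t(7) = 16; t(8) = 28; t(9) = 24; t(10) = 14; t(11) = 6; t(12) = 20; t(13) = 4; t(14) = 32; t(15) = 0; t(16) = 22.
The sequence repeats with period 16.
So t(228) = t(0 + ((228-0) mod 16)) = t(4) = 30.

30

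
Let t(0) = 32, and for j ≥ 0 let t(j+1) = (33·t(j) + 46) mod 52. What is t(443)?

t(0) = 32,  t(1) = 10,  t(2) = 12,  t(3) = 26,  t(4) = 20,  t(5) = 30,  t(6) = 48,  t(7) = 18,  t(8) = 16,  t(9) = 2,  t(10) = 8,  t(11) = 50,  t(12) = 32.
Since t(12) = t(0) = 32, the sequence is periodic with period 12.
(443 - 0) mod 12 = 11, so t(443) = t(11) = 50.

50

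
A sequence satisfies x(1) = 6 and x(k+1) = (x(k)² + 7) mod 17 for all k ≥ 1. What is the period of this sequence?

Listing terms: x(1) = 6; x(2) = 9; x(3) = 3; x(4) = 16; x(5) = 8; x(6) = 3.
Since x(6) = x(3) = 3, the sequence is eventually periodic: after a pre-period of length 2 it cycles with period 3.

3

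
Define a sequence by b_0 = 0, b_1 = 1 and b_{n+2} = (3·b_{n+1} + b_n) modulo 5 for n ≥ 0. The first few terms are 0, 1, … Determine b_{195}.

0

We have b_0 = 0,  b_1 = 1,  b_2 = 3,  b_3 = 0,  b_4 = 3,  b_5 = 4,  b_6 = 0,  b_7 = 4,  b_8 = 2,  b_9 = 0,  b_{10} = 2,  b_{11} = 1,  b_{12} = 0,  b_{13} = 1.
Since (b_{12}, b_{13}) = (b_0, b_1) = (0, 1) (two consecutive terms determine the rest), the sequence is periodic with period 12.
(195 - 0) mod 12 = 3, so b_{195} = b_3 = 0.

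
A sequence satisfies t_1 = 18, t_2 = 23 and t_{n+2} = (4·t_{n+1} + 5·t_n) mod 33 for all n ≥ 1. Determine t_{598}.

24

Listing terms: t_1 = 18,  t_2 = 23,  t_3 = 17,  t_4 = 18,  t_5 = 25,  t_6 = 25,  t_7 = 27,  t_8 = 2,  t_9 = 11,  t_{10} = 21,  t_{11} = 7,  t_{12} = 1,  t_{13} = 6,  t_{14} = 29,  t_{15} = 14,  t_{16} = 3,  t_{17} = 16,  t_{18} = 13,  t_{19} = 0,  t_{20} = 32,  t_{21} = 29,  t_{22} = 12,  t_{23} = 28,  t_{24} = 7,  t_{25} = 3,  t_{26} = 14,  t_{27} = 5,  t_{28} = 24,  t_{29} = 22,  t_{30} = 10,  t_{31} = 18,  t_{32} = 23.
Since (t_{31}, t_{32}) = (t_1, t_2) = (18, 23) (two consecutive terms determine the rest), the sequence is periodic with period 30.
So t_{598} = t_{1 + ((598-1) mod 30)} = t_{28} = 24.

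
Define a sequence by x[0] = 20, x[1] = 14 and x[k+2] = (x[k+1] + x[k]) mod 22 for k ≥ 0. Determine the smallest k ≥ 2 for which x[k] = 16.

Computing terms: x[0] = 20, x[1] = 14, x[2] = 12, x[3] = 4, x[4] = 16, x[5] = 20, x[6] = 14.
Since (x[5], x[6]) = (x[0], x[1]) = (20, 14) (two consecutive terms determine the rest), the sequence is periodic with period 5.
The value 16 first appears (with k ≥ 2) at x[4].

4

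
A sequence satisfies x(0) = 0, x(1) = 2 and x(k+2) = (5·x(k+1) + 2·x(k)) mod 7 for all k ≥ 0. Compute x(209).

Listing terms: x(0) = 0, x(1) = 2, x(2) = 3, x(3) = 5, x(4) = 3, x(5) = 4, x(6) = 5, x(7) = 5, x(8) = 0, x(9) = 3, x(10) = 1, x(11) = 4, x(12) = 1, x(13) = 6, x(14) = 4, x(15) = 4, x(16) = 0, x(17) = 1, x(18) = 5, x(19) = 6, x(20) = 5, x(21) = 2, x(22) = 6, x(23) = 6, x(24) = 0, x(25) = 5, x(26) = 4, x(27) = 2, x(28) = 4, x(29) = 3, x(30) = 2, x(31) = 2, x(32) = 0, x(33) = 4, x(34) = 6, x(35) = 3, x(36) = 6, x(37) = 1, x(38) = 3, x(39) = 3, x(40) = 0, x(41) = 6, x(42) = 2, x(43) = 1, x(44) = 2, x(45) = 5, x(46) = 1, x(47) = 1, x(48) = 0, x(49) = 2.
Since (x(48), x(49)) = (x(0), x(1)) = (0, 2) (two consecutive terms determine the rest), the sequence is periodic with period 48.
(209 - 0) mod 48 = 17, so x(209) = x(17) = 1.

1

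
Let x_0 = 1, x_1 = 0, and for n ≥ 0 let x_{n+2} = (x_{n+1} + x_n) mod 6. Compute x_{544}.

4

Listing terms: x_0 = 1, x_1 = 0, x_2 = 1, x_3 = 1, x_4 = 2, x_5 = 3, x_6 = 5, x_7 = 2, x_8 = 1, x_9 = 3, x_{10} = 4, x_{11} = 1, x_{12} = 5, x_{13} = 0, x_{14} = 5, x_{15} = 5, x_{16} = 4, x_{17} = 3, x_{18} = 1, x_{19} = 4, x_{20} = 5, x_{21} = 3, x_{22} = 2, x_{23} = 5, x_{24} = 1, x_{25} = 0.
The sequence repeats with period 24.
So x_{544} = x_{0 + ((544-0) mod 24)} = x_{16} = 4.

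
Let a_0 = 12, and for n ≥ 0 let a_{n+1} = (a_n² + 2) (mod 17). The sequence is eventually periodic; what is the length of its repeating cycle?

Listing terms: a_0 = 12,  a_1 = 10,  a_2 = 0,  a_3 = 2,  a_4 = 6,  a_5 = 4,  a_6 = 1,  a_7 = 3,  a_8 = 11,  a_9 = 4.
Since a_9 = a_5 = 4, the sequence is eventually periodic: after a pre-period of length 5 it cycles with period 4.

4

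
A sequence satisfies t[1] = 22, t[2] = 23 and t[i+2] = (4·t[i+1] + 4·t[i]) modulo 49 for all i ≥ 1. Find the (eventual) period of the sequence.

42

We have t[1] = 22, t[2] = 23, t[3] = 33, t[4] = 28, t[5] = 48, t[6] = 10, t[7] = 36, t[8] = 37, t[9] = 47, t[10] = 42, t[11] = 13, t[12] = 24, t[13] = 1, t[14] = 2, t[15] = 12, t[16] = 7, t[17] = 27, t[18] = 38, t[19] = 15, t[20] = 16, t[21] = 26, t[22] = 21, t[23] = 41, t[24] = 3, t[25] = 29, t[26] = 30, t[27] = 40, t[28] = 35, t[29] = 6, t[30] = 17, t[31] = 43, t[32] = 44, t[33] = 5, t[34] = 0, t[35] = 20, t[36] = 31, t[37] = 8, t[38] = 9, t[39] = 19, t[40] = 14, t[41] = 34, t[42] = 45, t[43] = 22, t[44] = 23.
The sequence repeats with period 42.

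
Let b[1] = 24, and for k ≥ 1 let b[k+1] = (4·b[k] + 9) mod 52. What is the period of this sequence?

We have b[1] = 24, b[2] = 1, b[3] = 13, b[4] = 9, b[5] = 45, b[6] = 33, b[7] = 37, b[8] = 1.
Since b[8] = b[2] = 1, the sequence is eventually periodic: after a pre-period of length 1 it cycles with period 6.

6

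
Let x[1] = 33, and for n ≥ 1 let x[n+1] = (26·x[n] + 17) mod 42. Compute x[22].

x[1] = 33,  x[2] = 35,  x[3] = 3,  x[4] = 11,  x[5] = 9,  x[6] = 41,  x[7] = 33.
The sequence repeats with period 6.
(22 - 1) mod 6 = 3, so x[22] = x[4] = 11.

11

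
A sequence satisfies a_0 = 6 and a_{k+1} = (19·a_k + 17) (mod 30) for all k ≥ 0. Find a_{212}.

16

a_0 = 6,  a_1 = 11,  a_2 = 16,  a_3 = 21,  a_4 = 26,  a_5 = 1,  a_6 = 6.
The sequence repeats with period 6.
So a_{212} = a_{0 + ((212-0) mod 6)} = a_2 = 16.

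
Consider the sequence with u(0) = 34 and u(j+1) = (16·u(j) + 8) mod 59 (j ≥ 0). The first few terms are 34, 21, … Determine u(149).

54

Computing terms: u(0) = 34,  u(1) = 21,  u(2) = 49,  u(3) = 25,  u(4) = 54,  u(5) = 46,  u(6) = 36,  u(7) = 53,  u(8) = 30,  u(9) = 16,  u(10) = 28,  u(11) = 43,  u(12) = 47,  u(13) = 52,  u(14) = 14,  u(15) = 55,  u(16) = 3,  u(17) = 56,  u(18) = 19,  u(19) = 17,  u(20) = 44,  u(21) = 4,  u(22) = 13,  u(23) = 39,  u(24) = 42,  u(25) = 31,  u(26) = 32,  u(27) = 48,  u(28) = 9,  u(29) = 34.
The sequence repeats with period 29.
So u(149) = u(0 + ((149-0) mod 29)) = u(4) = 54.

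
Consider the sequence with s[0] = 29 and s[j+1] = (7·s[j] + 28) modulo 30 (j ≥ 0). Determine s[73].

21

Listing terms: s[0] = 29, s[1] = 21, s[2] = 25, s[3] = 23, s[4] = 9, s[5] = 1, s[6] = 5, s[7] = 3, s[8] = 19, s[9] = 11, s[10] = 15, s[11] = 13, s[12] = 29.
The sequence repeats with period 12.
So s[73] = s[0 + ((73-0) mod 12)] = s[1] = 21.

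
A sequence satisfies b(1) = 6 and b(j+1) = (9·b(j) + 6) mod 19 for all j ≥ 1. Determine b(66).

b(1) = 6,  b(2) = 3,  b(3) = 14,  b(4) = 18,  b(5) = 16,  b(6) = 17,  b(7) = 7,  b(8) = 12,  b(9) = 0,  b(10) = 6.
The sequence repeats with period 9.
So b(66) = b(1 + ((66-1) mod 9)) = b(3) = 14.

14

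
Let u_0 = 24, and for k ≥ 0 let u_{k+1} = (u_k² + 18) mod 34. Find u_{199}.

We have u_0 = 24; u_1 = 16; u_2 = 2; u_3 = 22; u_4 = 26; u_5 = 14; u_6 = 10; u_7 = 16.
Since u_7 = u_1 = 16, the sequence is eventually periodic: after a pre-period of length 1 it cycles with period 6.
For k ≥ 1, u_k depends only on (k - 1) mod 6. (199 - 1) mod 6 = 0, so u_{199} = u_1 = 16.

16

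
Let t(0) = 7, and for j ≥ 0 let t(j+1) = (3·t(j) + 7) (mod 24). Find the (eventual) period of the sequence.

4

We have t(0) = 7,  t(1) = 4,  t(2) = 19,  t(3) = 16,  t(4) = 7.
The sequence repeats with period 4.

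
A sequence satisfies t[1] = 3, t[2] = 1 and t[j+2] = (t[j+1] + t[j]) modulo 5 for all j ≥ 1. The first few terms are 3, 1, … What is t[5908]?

2

We have t[1] = 3,  t[2] = 1,  t[3] = 4,  t[4] = 0,  t[5] = 4,  t[6] = 4,  t[7] = 3,  t[8] = 2,  t[9] = 0,  t[10] = 2,  t[11] = 2,  t[12] = 4,  t[13] = 1,  t[14] = 0,  t[15] = 1,  t[16] = 1,  t[17] = 2,  t[18] = 3,  t[19] = 0,  t[20] = 3,  t[21] = 3,  t[22] = 1.
The sequence repeats with period 20.
So t[5908] = t[1 + ((5908-1) mod 20)] = t[8] = 2.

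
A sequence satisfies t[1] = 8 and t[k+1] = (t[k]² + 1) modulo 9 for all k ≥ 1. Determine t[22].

Listing terms: t[1] = 8, t[2] = 2, t[3] = 5, t[4] = 8.
Since t[4] = t[1] = 8, the sequence is periodic with period 3.
(22 - 1) mod 3 = 0, so t[22] = t[1] = 8.

8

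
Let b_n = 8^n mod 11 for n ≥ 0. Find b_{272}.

b_0 = 1,  b_1 = 8,  b_2 = 9,  b_3 = 6,  b_4 = 4,  b_5 = 10,  b_6 = 3,  b_7 = 2,  b_8 = 5,  b_9 = 7,  b_{10} = 1.
The sequence repeats with period 10.
(272 - 0) mod 10 = 2, so b_{272} = b_2 = 9.

9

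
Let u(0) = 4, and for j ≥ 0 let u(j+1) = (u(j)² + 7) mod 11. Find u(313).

Listing terms: u(0) = 4; u(1) = 1; u(2) = 8; u(3) = 5; u(4) = 10; u(5) = 8.
Since u(5) = u(2) = 8, the sequence is eventually periodic: after a pre-period of length 2 it cycles with period 3.
For j ≥ 2, u(j) depends only on (j - 2) mod 3. (313 - 2) mod 3 = 2, so u(313) = u(4) = 10.

10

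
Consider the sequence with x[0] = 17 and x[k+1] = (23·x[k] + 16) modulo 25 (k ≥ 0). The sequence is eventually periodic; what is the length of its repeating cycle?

4

We have x[0] = 17, x[1] = 7, x[2] = 2, x[3] = 12, x[4] = 17.
The sequence repeats with period 4.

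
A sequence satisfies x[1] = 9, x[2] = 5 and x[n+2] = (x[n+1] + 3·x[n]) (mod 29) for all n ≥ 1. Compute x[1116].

We have x[1] = 9,  x[2] = 5,  x[3] = 3,  x[4] = 18,  x[5] = 27,  x[6] = 23,  x[7] = 17,  x[8] = 28,  x[9] = 21,  x[10] = 18,  x[11] = 23,  x[12] = 19,  x[13] = 1,  x[14] = 0,  x[15] = 3,  x[16] = 3,  x[17] = 12,  x[18] = 21,  x[19] = 28,  x[20] = 4,  x[21] = 1,  x[22] = 13,  x[23] = 16,  x[24] = 26,  x[25] = 16,  x[26] = 7,  x[27] = 26,  x[28] = 18,  x[29] = 9,  x[30] = 5.
The sequence repeats with period 28.
So x[1116] = x[1 + ((1116-1) mod 28)] = x[24] = 26.

26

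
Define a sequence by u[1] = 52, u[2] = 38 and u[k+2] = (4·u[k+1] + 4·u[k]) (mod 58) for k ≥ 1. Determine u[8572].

We have u[1] = 52,  u[2] = 38,  u[3] = 12,  u[4] = 26,  u[5] = 36,  u[6] = 16,  u[7] = 34,  u[8] = 26,  u[9] = 8,  u[10] = 20,  u[11] = 54,  u[12] = 6,  u[13] = 8,  u[14] = 56,  u[15] = 24,  u[16] = 30,  u[17] = 42,  u[18] = 56,  u[19] = 44,  u[20] = 52,  u[21] = 36,  u[22] = 4,  u[23] = 44,  u[24] = 18,  u[25] = 16,  u[26] = 20,  u[27] = 28,  u[28] = 18,  u[29] = 10,  u[30] = 54,  u[31] = 24,  u[32] = 22,  u[33] = 10,  u[34] = 12,  u[35] = 30,  u[36] = 52,  u[37] = 38.
Since (u[36], u[37]) = (u[1], u[2]) = (52, 38) (two consecutive terms determine the rest), the sequence is periodic with period 35.
(8572 - 1) mod 35 = 31, so u[8572] = u[32] = 22.

22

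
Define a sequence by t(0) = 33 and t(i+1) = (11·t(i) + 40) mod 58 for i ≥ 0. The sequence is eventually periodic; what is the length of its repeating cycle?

Listing terms: t(0) = 33, t(1) = 55, t(2) = 7, t(3) = 1, t(4) = 51, t(5) = 21, t(6) = 39, t(7) = 5, t(8) = 37, t(9) = 41, t(10) = 27, t(11) = 47, t(12) = 35, t(13) = 19, t(14) = 17, t(15) = 53, t(16) = 43, t(17) = 49, t(18) = 57, t(19) = 29, t(20) = 11, t(21) = 45, t(22) = 13, t(23) = 9, t(24) = 23, t(25) = 3, t(26) = 15, t(27) = 31, t(28) = 33.
The sequence repeats with period 28.

28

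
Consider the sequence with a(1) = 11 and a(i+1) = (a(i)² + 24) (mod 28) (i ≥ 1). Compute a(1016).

5

We have a(1) = 11,  a(2) = 5,  a(3) = 21,  a(4) = 17,  a(5) = 5.
Since a(5) = a(2) = 5, the sequence is eventually periodic: after a pre-period of length 1 it cycles with period 3.
For i ≥ 2, a(i) depends only on (i - 2) mod 3. (1016 - 2) mod 3 = 0, so a(1016) = a(2) = 5.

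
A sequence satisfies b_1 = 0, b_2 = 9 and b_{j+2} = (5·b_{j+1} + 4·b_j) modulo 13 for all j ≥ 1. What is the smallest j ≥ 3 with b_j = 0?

b_1 = 0, b_2 = 9, b_3 = 6, b_4 = 1, b_5 = 3, b_6 = 6, b_7 = 3, b_8 = 0, b_9 = 12, b_{10} = 8, b_{11} = 10, b_{12} = 4, b_{13} = 8, b_{14} = 4, b_{15} = 0, b_{16} = 3, b_{17} = 2, b_{18} = 9, b_{19} = 1, b_{20} = 2, b_{21} = 1, b_{22} = 0, b_{23} = 4, b_{24} = 7, b_{25} = 12, b_{26} = 10, b_{27} = 7, b_{28} = 10, b_{29} = 0, b_{30} = 1, b_{31} = 5, b_{32} = 3, b_{33} = 9, b_{34} = 5, b_{35} = 9, b_{36} = 0, b_{37} = 10, b_{38} = 11, b_{39} = 4, b_{40} = 12, b_{41} = 11, b_{42} = 12, b_{43} = 0, b_{44} = 9.
Since (b_{43}, b_{44}) = (b_1, b_2) = (0, 9) (two consecutive terms determine the rest), the sequence is periodic with period 42.
The value 0 first appears (with j ≥ 3) at b_8.

8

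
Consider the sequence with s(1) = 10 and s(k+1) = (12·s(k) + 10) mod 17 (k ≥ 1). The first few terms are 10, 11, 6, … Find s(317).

s(1) = 10,  s(2) = 11,  s(3) = 6,  s(4) = 14,  s(5) = 8,  s(6) = 4,  s(7) = 7,  s(8) = 9,  s(9) = 16,  s(10) = 15,  s(11) = 3,  s(12) = 12,  s(13) = 1,  s(14) = 5,  s(15) = 2,  s(16) = 0,  s(17) = 10.
Since s(17) = s(1) = 10, the sequence is periodic with period 16.
So s(317) = s(1 + ((317-1) mod 16)) = s(13) = 1.

1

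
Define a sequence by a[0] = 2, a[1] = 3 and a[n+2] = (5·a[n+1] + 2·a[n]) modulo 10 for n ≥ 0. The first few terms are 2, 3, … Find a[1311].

We have a[0] = 2; a[1] = 3; a[2] = 9; a[3] = 1; a[4] = 3; a[5] = 7; a[6] = 1; a[7] = 9; a[8] = 7; a[9] = 3; a[10] = 9.
Since (a[9], a[10]) = (a[1], a[2]) = (3, 9) (two consecutive terms determine the rest), the sequence is eventually periodic: after a pre-period of length 1 it cycles with period 8.
For n ≥ 1, a[n] depends only on (n - 1) mod 8. (1311 - 1) mod 8 = 6, so a[1311] = a[7] = 9.

9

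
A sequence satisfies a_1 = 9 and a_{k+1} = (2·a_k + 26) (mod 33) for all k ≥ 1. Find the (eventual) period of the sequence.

a_1 = 9, a_2 = 11, a_3 = 15, a_4 = 23, a_5 = 6, a_6 = 5, a_7 = 3, a_8 = 32, a_9 = 24, a_{10} = 8, a_{11} = 9.
Since a_{11} = a_1 = 9, the sequence is periodic with period 10.

10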